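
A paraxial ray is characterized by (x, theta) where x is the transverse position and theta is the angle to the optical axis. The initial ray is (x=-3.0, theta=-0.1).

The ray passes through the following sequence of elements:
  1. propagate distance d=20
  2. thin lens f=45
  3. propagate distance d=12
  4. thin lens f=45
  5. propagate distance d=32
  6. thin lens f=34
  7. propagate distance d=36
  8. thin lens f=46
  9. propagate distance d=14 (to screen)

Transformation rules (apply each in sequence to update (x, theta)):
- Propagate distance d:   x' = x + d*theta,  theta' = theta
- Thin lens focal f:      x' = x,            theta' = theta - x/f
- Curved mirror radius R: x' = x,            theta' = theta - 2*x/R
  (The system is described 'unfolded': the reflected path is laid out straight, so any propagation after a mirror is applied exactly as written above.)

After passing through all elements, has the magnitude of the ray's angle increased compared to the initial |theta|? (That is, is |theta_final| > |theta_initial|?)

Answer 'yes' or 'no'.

Initial: x=-3.0000 theta=-0.1000
After 1 (propagate distance d=20): x=-5.0000 theta=-0.1000
After 2 (thin lens f=45): x=-5.0000 theta=1/90 (≈0.0111)
After 3 (propagate distance d=12): x=-73/15 (≈-4.8667) theta=1/90 (≈0.0111)
After 4 (thin lens f=45): x=-73/15 (≈-4.8667) theta=161/1350 (≈0.1193)
After 5 (propagate distance d=32): x=-709/675 (≈-1.0504) theta=161/1350 (≈0.1193)
After 6 (thin lens f=34): x=-709/675 (≈-1.0504) theta=1723/11475 (≈0.1502)
After 7 (propagate distance d=36): x=1999/459 (≈4.3551) theta=1723/11475 (≈0.1502)
After 8 (thin lens f=46): x=1999/459 (≈4.3551) theta=9761/175950 (≈0.0555)
After 9 (propagate distance d=14 (to screen)): x=1354406/263925 (≈5.1318) theta=9761/175950 (≈0.0555)
|theta_initial|=0.1000 |theta_final|=9761/175950 (≈0.0555) -> not increased

Answer: no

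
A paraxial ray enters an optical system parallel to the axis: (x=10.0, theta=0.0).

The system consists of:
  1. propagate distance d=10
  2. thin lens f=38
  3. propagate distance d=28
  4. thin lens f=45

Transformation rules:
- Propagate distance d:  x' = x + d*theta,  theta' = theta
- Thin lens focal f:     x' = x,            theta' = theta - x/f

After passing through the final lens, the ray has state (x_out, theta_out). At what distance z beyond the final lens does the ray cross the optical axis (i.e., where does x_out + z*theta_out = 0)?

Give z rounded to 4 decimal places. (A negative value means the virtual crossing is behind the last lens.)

Answer: 8.1818

Derivation:
Initial: x=10.0000 theta=0.0000
After 1 (propagate distance d=10): x=10.0000 theta=0.0000
After 2 (thin lens f=38): x=10.0000 theta=-5/19 (≈-0.2632)
After 3 (propagate distance d=28): x=50/19 (≈2.6316) theta=-5/19 (≈-0.2632)
After 4 (thin lens f=45): x=50/19 (≈2.6316) theta=-55/171 (≈-0.3216)
z_focus = -x_out/theta_out = -(50/19)/(-55/171) = 90/11 ≈ 8.1818
Rounded to 4 decimal places: z = 8.1818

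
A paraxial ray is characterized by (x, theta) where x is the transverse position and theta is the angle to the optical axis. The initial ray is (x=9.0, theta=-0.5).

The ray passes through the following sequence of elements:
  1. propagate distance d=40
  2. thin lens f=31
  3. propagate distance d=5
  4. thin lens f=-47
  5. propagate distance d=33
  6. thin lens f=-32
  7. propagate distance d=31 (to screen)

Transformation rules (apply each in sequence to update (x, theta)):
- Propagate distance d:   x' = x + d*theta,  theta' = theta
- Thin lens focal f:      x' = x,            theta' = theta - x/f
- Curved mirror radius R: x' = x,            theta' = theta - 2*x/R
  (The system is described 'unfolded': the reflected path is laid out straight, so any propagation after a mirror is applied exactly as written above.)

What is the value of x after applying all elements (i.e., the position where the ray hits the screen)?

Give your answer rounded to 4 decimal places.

Answer: -60.9589

Derivation:
Initial: x=9.0000 theta=-0.5000
After 1 (propagate distance d=40): x=-11.0000 theta=-0.5000
After 2 (thin lens f=31): x=-11.0000 theta=-9/62 (≈-0.1452)
After 3 (propagate distance d=5): x=-727/62 (≈-11.7258) theta=-9/62 (≈-0.1452)
After 4 (thin lens f=-47): x=-727/62 (≈-11.7258) theta=-575/1457 (≈-0.3946)
After 5 (propagate distance d=33): x=-72119/2914 (≈-24.7491) theta=-575/1457 (≈-0.3946)
After 6 (thin lens f=-32): x=-72119/2914 (≈-24.7491) theta=-108919/93248 (≈-1.1681)
After 7 (propagate distance d=31 (to screen)): x=-5684297/93248 (≈-60.9589) theta=-108919/93248 (≈-1.1681)
Rounded to 4 decimal places: x = -60.9589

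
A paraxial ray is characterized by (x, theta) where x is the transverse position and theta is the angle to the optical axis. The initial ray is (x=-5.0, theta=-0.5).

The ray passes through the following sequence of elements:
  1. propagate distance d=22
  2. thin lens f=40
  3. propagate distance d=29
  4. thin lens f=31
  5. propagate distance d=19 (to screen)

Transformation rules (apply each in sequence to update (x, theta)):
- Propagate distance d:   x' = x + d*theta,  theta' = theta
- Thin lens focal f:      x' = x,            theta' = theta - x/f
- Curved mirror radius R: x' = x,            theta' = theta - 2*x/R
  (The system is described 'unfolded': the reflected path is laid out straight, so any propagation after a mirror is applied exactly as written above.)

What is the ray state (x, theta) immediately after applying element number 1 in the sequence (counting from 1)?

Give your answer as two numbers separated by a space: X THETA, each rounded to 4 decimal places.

Initial: x=-5.0000 theta=-0.5000
After 1 (propagate distance d=22): x=-16.0000 theta=-0.5000
Rounded to 4 decimal places: x = -16.0000, theta = -0.5000

Answer: -16.0000 -0.5000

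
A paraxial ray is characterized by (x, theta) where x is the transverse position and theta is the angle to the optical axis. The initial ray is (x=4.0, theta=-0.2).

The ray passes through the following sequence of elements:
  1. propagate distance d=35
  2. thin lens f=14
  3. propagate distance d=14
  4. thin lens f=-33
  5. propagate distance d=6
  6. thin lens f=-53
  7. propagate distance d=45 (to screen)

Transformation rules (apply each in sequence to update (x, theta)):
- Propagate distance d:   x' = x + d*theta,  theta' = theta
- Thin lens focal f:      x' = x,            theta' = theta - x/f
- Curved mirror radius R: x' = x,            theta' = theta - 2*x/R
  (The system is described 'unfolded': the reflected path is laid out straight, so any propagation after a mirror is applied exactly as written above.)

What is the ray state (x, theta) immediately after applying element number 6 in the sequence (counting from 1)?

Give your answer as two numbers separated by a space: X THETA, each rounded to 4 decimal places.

Initial: x=4.0000 theta=-0.2000
After 1 (propagate distance d=35): x=-3.0000 theta=-0.2000
After 2 (thin lens f=14): x=-3.0000 theta=1/70 (≈0.0143)
After 3 (propagate distance d=14): x=-2.8000 theta=1/70 (≈0.0143)
After 4 (thin lens f=-33): x=-2.8000 theta=-163/2310 (≈-0.0706)
After 5 (propagate distance d=6): x=-1241/385 (≈-3.2234) theta=-163/2310 (≈-0.0706)
After 6 (thin lens f=-53): x=-1241/385 (≈-3.2234) theta=-3217/24486 (≈-0.1314)
Rounded to 4 decimal places: x = -3.2234, theta = -0.1314

Answer: -3.2234 -0.1314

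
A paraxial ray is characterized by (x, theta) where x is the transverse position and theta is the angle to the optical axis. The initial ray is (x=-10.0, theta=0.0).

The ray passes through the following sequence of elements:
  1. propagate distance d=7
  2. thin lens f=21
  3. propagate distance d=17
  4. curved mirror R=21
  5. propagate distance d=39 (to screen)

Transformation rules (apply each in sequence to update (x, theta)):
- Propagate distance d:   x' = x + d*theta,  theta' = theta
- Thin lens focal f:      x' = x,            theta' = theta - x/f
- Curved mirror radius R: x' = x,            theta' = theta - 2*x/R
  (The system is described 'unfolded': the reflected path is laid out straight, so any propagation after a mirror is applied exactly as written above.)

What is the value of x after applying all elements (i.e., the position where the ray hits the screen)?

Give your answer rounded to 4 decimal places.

Initial: x=-10.0000 theta=0.0000
After 1 (propagate distance d=7): x=-10.0000 theta=0.0000
After 2 (thin lens f=21): x=-10.0000 theta=10/21 (≈0.4762)
After 3 (propagate distance d=17): x=-40/21 (≈-1.9048) theta=10/21 (≈0.4762)
After 4 (curved mirror R=21): x=-40/21 (≈-1.9048) theta=290/441 (≈0.6576)
After 5 (propagate distance d=39 (to screen)): x=3490/147 (≈23.7415) theta=290/441 (≈0.6576)
Rounded to 4 decimal places: x = 23.7415

Answer: 23.7415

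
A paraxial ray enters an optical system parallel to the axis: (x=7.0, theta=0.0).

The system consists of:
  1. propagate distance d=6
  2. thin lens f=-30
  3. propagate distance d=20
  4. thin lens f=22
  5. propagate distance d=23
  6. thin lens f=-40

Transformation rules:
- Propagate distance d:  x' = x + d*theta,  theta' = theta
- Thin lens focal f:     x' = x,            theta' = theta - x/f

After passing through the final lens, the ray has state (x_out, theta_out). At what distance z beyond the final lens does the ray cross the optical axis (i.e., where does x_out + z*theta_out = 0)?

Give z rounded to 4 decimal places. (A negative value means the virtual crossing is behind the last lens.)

Initial: x=7.0000 theta=0.0000
After 1 (propagate distance d=6): x=7.0000 theta=0.0000
After 2 (thin lens f=-30): x=7.0000 theta=7/30 (≈0.2333)
After 3 (propagate distance d=20): x=35/3 (≈11.6667) theta=7/30 (≈0.2333)
After 4 (thin lens f=22): x=35/3 (≈11.6667) theta=-49/165 (≈-0.2970)
After 5 (propagate distance d=23): x=266/55 (≈4.8364) theta=-49/165 (≈-0.2970)
After 6 (thin lens f=-40): x=266/55 (≈4.8364) theta=-581/3300 (≈-0.1761)
z_focus = -x_out/theta_out = -(266/55)/(-581/3300) = 2280/83 ≈ 27.4699
Rounded to 4 decimal places: z = 27.4699

Answer: 27.4699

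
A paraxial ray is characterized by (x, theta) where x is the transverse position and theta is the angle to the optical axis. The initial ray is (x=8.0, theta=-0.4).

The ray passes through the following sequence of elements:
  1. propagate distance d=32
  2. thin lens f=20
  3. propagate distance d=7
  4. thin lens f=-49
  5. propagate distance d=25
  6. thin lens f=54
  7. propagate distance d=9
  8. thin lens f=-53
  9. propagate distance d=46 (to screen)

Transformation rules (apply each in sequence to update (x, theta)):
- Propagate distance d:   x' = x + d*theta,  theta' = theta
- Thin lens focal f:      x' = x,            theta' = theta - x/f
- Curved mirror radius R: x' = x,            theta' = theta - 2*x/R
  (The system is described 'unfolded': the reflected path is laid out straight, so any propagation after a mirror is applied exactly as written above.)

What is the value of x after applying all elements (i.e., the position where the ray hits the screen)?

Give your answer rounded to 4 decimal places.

Answer: -26.7582

Derivation:
Initial: x=8.0000 theta=-0.4000
After 1 (propagate distance d=32): x=-4.8000 theta=-0.4000
After 2 (thin lens f=20): x=-4.8000 theta=-0.1600
After 3 (propagate distance d=7): x=-5.9200 theta=-0.1600
After 4 (thin lens f=-49): x=-5.9200 theta=-344/1225 (≈-0.2808)
After 5 (propagate distance d=25): x=-15852/1225 (≈-12.9404) theta=-344/1225 (≈-0.2808)
After 6 (thin lens f=54): x=-15852/1225 (≈-12.9404) theta=-454/11025 (≈-0.0412)
After 7 (propagate distance d=9): x=-16306/1225 (≈-13.3110) theta=-454/11025 (≈-0.0412)
After 8 (thin lens f=-53): x=-16306/1225 (≈-13.3110) theta=-170816/584325 (≈-0.2923)
After 9 (propagate distance d=46 (to screen)): x=-15635498/584325 (≈-26.7582) theta=-170816/584325 (≈-0.2923)
Rounded to 4 decimal places: x = -26.7582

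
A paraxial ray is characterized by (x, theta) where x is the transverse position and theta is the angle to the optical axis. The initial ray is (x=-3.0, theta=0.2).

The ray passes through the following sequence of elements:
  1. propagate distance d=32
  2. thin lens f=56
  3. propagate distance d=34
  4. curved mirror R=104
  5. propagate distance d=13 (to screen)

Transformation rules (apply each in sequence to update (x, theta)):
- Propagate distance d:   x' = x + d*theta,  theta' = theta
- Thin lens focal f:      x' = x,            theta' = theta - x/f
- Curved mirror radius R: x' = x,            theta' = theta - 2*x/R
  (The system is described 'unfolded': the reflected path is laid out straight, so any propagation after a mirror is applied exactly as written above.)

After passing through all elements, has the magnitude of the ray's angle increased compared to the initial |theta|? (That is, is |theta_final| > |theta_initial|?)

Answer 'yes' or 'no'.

Initial: x=-3.0000 theta=0.2000
After 1 (propagate distance d=32): x=3.4000 theta=0.2000
After 2 (thin lens f=56): x=3.4000 theta=39/280 (≈0.1393)
After 3 (propagate distance d=34): x=1139/140 (≈8.1357) theta=39/280 (≈0.1393)
After 4 (curved mirror R=104): x=1139/140 (≈8.1357) theta=-25/1456 (≈-0.0172)
After 5 (propagate distance d=13 (to screen)): x=7.9125 theta=-25/1456 (≈-0.0172)
|theta_initial|=0.2000 |theta_final|=25/1456 (≈0.0172) -> not increased

Answer: no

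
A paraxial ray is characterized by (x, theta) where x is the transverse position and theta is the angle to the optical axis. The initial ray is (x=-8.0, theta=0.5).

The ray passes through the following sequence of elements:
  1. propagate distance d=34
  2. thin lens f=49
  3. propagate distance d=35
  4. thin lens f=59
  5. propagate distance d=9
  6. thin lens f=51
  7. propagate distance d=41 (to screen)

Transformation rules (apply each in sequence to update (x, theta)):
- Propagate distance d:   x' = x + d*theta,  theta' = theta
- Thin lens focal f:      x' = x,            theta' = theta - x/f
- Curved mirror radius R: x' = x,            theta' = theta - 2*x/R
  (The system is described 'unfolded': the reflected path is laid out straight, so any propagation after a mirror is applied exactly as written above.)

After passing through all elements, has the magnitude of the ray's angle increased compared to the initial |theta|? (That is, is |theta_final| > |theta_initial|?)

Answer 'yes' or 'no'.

Initial: x=-8.0000 theta=0.5000
After 1 (propagate distance d=34): x=9.0000 theta=0.5000
After 2 (thin lens f=49): x=9.0000 theta=31/98 (≈0.3163)
After 3 (propagate distance d=35): x=281/14 (≈20.0714) theta=31/98 (≈0.3163)
After 4 (thin lens f=59): x=281/14 (≈20.0714) theta=-69/2891 (≈-0.0239)
After 5 (propagate distance d=9): x=114811/5782 (≈19.8566) theta=-69/2891 (≈-0.0239)
After 6 (thin lens f=51): x=114811/5782 (≈19.8566) theta=-17407/42126 (≈-0.4132)
After 7 (propagate distance d=41 (to screen)): x=429776/147441 (≈2.9149) theta=-17407/42126 (≈-0.4132)
|theta_initial|=0.5000 |theta_final|=17407/42126 (≈0.4132) -> not increased

Answer: no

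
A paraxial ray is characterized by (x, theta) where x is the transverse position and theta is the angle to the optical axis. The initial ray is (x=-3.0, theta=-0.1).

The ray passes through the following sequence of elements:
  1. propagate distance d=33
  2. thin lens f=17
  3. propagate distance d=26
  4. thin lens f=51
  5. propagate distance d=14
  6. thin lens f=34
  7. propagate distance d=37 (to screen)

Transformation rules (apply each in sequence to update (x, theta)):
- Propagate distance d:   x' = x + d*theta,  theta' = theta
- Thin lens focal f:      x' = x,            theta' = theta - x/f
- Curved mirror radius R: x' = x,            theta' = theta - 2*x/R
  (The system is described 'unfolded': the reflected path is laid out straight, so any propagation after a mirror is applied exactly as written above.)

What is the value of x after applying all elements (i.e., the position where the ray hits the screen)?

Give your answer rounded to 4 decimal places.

Answer: 9.0970

Derivation:
Initial: x=-3.0000 theta=-0.1000
After 1 (propagate distance d=33): x=-6.3000 theta=-0.1000
After 2 (thin lens f=17): x=-6.3000 theta=23/85 (≈0.2706)
After 3 (propagate distance d=26): x=25/34 (≈0.7353) theta=23/85 (≈0.2706)
After 4 (thin lens f=51): x=25/34 (≈0.7353) theta=2221/8670 (≈0.2562)
After 5 (propagate distance d=14): x=37469/8670 (≈4.3217) theta=2221/8670 (≈0.2562)
After 6 (thin lens f=34): x=37469/8670 (≈4.3217) theta=7609/58956 (≈0.1291)
After 7 (propagate distance d=37 (to screen)): x=2681611/294780 (≈9.0970) theta=7609/58956 (≈0.1291)
Rounded to 4 decimal places: x = 9.0970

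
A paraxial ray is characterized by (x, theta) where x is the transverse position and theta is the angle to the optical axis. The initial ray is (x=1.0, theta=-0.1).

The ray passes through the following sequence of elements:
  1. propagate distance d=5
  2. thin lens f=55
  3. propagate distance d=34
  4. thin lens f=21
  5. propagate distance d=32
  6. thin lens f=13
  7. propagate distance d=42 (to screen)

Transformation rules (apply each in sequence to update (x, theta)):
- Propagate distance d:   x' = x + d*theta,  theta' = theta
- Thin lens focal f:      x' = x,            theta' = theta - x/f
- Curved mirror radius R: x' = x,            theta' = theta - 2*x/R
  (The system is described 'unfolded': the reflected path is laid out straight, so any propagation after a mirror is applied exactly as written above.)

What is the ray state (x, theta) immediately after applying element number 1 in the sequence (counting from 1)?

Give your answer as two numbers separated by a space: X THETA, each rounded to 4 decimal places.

Answer: 0.5000 -0.1000

Derivation:
Initial: x=1.0000 theta=-0.1000
After 1 (propagate distance d=5): x=0.5000 theta=-0.1000
Rounded to 4 decimal places: x = 0.5000, theta = -0.1000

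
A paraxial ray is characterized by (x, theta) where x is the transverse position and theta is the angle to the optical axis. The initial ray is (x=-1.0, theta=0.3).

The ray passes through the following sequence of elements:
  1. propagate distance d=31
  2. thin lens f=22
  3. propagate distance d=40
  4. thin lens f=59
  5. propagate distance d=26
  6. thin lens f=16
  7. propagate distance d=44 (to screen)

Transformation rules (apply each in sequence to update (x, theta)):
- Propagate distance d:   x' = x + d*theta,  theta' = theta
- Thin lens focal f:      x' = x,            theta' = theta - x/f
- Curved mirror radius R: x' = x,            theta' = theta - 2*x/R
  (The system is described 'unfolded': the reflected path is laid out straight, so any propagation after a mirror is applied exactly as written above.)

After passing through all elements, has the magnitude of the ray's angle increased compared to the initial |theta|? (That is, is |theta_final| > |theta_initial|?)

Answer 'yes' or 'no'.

Answer: no

Derivation:
Initial: x=-1.0000 theta=0.3000
After 1 (propagate distance d=31): x=8.3000 theta=0.3000
After 2 (thin lens f=22): x=8.3000 theta=-17/220 (≈-0.0773)
After 3 (propagate distance d=40): x=573/110 (≈5.2091) theta=-17/220 (≈-0.0773)
After 4 (thin lens f=59): x=573/110 (≈5.2091) theta=-2149/12980 (≈-0.1656)
After 5 (propagate distance d=26): x=587/649 (≈0.9045) theta=-2149/12980 (≈-0.1656)
After 6 (thin lens f=16): x=587/649 (≈0.9045) theta=-11531/51920 (≈-0.2221)
After 7 (propagate distance d=44 (to screen)): x=-115101/12980 (≈-8.8676) theta=-11531/51920 (≈-0.2221)
|theta_initial|=0.3000 |theta_final|=11531/51920 (≈0.2221) -> not increased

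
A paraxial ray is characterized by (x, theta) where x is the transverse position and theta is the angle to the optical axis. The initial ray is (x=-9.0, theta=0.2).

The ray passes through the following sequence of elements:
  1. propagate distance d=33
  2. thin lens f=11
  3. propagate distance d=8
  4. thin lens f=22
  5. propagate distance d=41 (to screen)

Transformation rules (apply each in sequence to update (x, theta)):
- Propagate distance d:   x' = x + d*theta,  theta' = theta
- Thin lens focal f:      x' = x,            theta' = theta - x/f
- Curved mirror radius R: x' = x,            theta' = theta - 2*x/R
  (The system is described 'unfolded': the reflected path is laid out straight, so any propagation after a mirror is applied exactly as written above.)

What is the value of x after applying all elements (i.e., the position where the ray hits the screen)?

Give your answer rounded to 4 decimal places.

Answer: 16.3289

Derivation:
Initial: x=-9.0000 theta=0.2000
After 1 (propagate distance d=33): x=-2.4000 theta=0.2000
After 2 (thin lens f=11): x=-2.4000 theta=23/55 (≈0.4182)
After 3 (propagate distance d=8): x=52/55 (≈0.9455) theta=23/55 (≈0.4182)
After 4 (thin lens f=22): x=52/55 (≈0.9455) theta=227/605 (≈0.3752)
After 5 (propagate distance d=41 (to screen)): x=9879/605 (≈16.3289) theta=227/605 (≈0.3752)
Rounded to 4 decimal places: x = 16.3289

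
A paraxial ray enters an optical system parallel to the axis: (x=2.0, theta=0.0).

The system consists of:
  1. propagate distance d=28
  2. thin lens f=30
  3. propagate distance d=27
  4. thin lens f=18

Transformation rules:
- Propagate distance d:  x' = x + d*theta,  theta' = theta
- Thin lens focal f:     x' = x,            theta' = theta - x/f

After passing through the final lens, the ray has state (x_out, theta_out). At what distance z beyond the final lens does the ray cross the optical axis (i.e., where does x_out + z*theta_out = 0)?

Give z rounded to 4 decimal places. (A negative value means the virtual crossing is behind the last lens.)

Answer: 2.5714

Derivation:
Initial: x=2.0000 theta=0.0000
After 1 (propagate distance d=28): x=2.0000 theta=0.0000
After 2 (thin lens f=30): x=2.0000 theta=-1/15 (≈-0.0667)
After 3 (propagate distance d=27): x=0.2000 theta=-1/15 (≈-0.0667)
After 4 (thin lens f=18): x=0.2000 theta=-7/90 (≈-0.0778)
z_focus = -x_out/theta_out = -(0.2000)/(-7/90) = 18/7 ≈ 2.5714
Rounded to 4 decimal places: z = 2.5714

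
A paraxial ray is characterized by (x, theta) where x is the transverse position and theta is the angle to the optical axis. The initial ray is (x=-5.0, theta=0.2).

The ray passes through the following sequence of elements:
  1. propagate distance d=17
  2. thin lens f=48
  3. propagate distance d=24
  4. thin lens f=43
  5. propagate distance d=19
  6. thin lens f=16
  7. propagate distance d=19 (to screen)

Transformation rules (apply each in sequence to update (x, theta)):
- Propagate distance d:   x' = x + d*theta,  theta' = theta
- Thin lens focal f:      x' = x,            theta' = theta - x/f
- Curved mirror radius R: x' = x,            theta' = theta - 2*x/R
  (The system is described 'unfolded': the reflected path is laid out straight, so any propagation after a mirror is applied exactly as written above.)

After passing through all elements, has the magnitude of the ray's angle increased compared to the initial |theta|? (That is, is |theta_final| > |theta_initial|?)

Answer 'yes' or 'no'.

Initial: x=-5.0000 theta=0.2000
After 1 (propagate distance d=17): x=-1.6000 theta=0.2000
After 2 (thin lens f=48): x=-1.6000 theta=7/30 (≈0.2333)
After 3 (propagate distance d=24): x=4.0000 theta=7/30 (≈0.2333)
After 4 (thin lens f=43): x=4.0000 theta=181/1290 (≈0.1403)
After 5 (propagate distance d=19): x=8599/1290 (≈6.6659) theta=181/1290 (≈0.1403)
After 6 (thin lens f=16): x=8599/1290 (≈6.6659) theta=-1901/6880 (≈-0.2763)
After 7 (propagate distance d=19 (to screen)): x=29227/20640 (≈1.4160) theta=-1901/6880 (≈-0.2763)
|theta_initial|=0.2000 |theta_final|=1901/6880 (≈0.2763) -> increased

Answer: yes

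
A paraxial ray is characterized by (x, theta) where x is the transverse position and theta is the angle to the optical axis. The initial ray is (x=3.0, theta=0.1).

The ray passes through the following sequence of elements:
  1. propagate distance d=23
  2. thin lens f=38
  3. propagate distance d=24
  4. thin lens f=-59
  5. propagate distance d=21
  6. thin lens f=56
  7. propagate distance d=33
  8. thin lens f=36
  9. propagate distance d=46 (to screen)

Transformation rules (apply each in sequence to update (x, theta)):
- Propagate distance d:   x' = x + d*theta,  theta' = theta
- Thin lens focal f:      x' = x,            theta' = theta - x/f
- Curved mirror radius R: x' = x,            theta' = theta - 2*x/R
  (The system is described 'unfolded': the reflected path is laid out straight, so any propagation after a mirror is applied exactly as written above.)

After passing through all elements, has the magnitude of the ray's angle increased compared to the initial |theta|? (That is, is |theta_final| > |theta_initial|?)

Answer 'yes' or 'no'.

Answer: yes

Derivation:
Initial: x=3.0000 theta=0.1000
After 1 (propagate distance d=23): x=5.3000 theta=0.1000
After 2 (thin lens f=38): x=5.3000 theta=-3/76 (≈-0.0395)
After 3 (propagate distance d=24): x=827/190 (≈4.3526) theta=-3/76 (≈-0.0395)
After 4 (thin lens f=-59): x=827/190 (≈4.3526) theta=769/22420 (≈0.0343)
After 5 (propagate distance d=21): x=22747/4484 (≈5.0729) theta=769/22420 (≈0.0343)
After 6 (thin lens f=56): x=22747/4484 (≈5.0729) theta=-70671/1255520 (≈-0.0563)
After 7 (propagate distance d=33): x=4037017/1255520 (≈3.2154) theta=-70671/1255520 (≈-0.0563)
After 8 (thin lens f=36): x=4037017/1255520 (≈3.2154) theta=-6581173/45198720 (≈-0.1456)
After 9 (propagate distance d=46 (to screen)): x=-78700673/22599360 (≈-3.4824) theta=-6581173/45198720 (≈-0.1456)
|theta_initial|=0.1000 |theta_final|=6581173/45198720 (≈0.1456) -> increased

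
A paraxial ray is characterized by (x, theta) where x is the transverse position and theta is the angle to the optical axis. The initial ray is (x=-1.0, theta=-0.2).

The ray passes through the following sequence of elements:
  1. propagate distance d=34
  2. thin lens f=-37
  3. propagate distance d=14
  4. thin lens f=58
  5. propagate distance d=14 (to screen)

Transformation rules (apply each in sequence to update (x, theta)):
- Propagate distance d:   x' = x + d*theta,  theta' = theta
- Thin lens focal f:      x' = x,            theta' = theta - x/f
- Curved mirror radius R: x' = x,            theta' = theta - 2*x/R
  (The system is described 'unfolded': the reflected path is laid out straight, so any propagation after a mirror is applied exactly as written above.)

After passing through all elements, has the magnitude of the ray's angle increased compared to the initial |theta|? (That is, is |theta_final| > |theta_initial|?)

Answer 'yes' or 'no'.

Initial: x=-1.0000 theta=-0.2000
After 1 (propagate distance d=34): x=-7.8000 theta=-0.2000
After 2 (thin lens f=-37): x=-7.8000 theta=-76/185 (≈-0.4108)
After 3 (propagate distance d=14): x=-2507/185 (≈-13.5514) theta=-76/185 (≈-0.4108)
After 4 (thin lens f=58): x=-2507/185 (≈-13.5514) theta=-1901/10730 (≈-0.1772)
After 5 (propagate distance d=14 (to screen)): x=-17202/1073 (≈-16.0317) theta=-1901/10730 (≈-0.1772)
|theta_initial|=0.2000 |theta_final|=1901/10730 (≈0.1772) -> not increased

Answer: no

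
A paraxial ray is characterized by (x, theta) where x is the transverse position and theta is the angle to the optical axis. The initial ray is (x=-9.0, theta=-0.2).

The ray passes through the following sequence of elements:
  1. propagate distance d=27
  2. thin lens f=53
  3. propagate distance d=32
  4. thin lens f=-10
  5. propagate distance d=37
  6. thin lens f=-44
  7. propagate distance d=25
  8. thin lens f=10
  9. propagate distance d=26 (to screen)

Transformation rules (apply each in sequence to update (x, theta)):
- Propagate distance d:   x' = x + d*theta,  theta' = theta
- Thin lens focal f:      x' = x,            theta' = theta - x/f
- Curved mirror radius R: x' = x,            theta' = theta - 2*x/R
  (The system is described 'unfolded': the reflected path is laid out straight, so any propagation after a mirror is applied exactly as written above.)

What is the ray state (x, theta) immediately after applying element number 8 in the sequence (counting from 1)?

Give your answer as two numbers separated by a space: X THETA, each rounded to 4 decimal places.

Initial: x=-9.0000 theta=-0.2000
After 1 (propagate distance d=27): x=-14.4000 theta=-0.2000
After 2 (thin lens f=53): x=-14.4000 theta=19/265 (≈0.0717)
After 3 (propagate distance d=32): x=-3208/265 (≈-12.1057) theta=19/265 (≈0.0717)
After 4 (thin lens f=-10): x=-3208/265 (≈-12.1057) theta=-1509/1325 (≈-1.1389)
After 5 (propagate distance d=37): x=-71873/1325 (≈-54.2438) theta=-1509/1325 (≈-1.1389)
After 6 (thin lens f=-44): x=-71873/1325 (≈-54.2438) theta=-138269/58300 (≈-2.3717)
After 7 (propagate distance d=25): x=-6619137/58300 (≈-113.5358) theta=-138269/58300 (≈-2.3717)
After 8 (thin lens f=10): x=-6619137/58300 (≈-113.5358) theta=5236447/583000 (≈8.9819)
Rounded to 4 decimal places: x = -113.5358, theta = 8.9819

Answer: -113.5358 8.9819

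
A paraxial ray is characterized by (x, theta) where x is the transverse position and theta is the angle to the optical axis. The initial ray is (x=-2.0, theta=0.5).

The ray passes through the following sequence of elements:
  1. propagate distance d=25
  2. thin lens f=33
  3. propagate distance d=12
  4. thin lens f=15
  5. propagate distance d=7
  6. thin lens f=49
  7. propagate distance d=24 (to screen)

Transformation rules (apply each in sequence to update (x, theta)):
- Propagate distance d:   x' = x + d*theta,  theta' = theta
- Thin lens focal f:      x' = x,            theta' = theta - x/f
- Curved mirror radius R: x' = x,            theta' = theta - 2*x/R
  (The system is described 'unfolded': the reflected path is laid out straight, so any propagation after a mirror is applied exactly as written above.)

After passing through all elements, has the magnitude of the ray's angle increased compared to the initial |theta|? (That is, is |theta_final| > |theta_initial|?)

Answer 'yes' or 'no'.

Answer: yes

Derivation:
Initial: x=-2.0000 theta=0.5000
After 1 (propagate distance d=25): x=10.5000 theta=0.5000
After 2 (thin lens f=33): x=10.5000 theta=2/11 (≈0.1818)
After 3 (propagate distance d=12): x=279/22 (≈12.6818) theta=2/11 (≈0.1818)
After 4 (thin lens f=15): x=279/22 (≈12.6818) theta=-73/110 (≈-0.6636)
After 5 (propagate distance d=7): x=442/55 (≈8.0364) theta=-73/110 (≈-0.6636)
After 6 (thin lens f=49): x=442/55 (≈8.0364) theta=-4461/5390 (≈-0.8276)
After 7 (propagate distance d=24 (to screen)): x=-31874/2695 (≈-11.8271) theta=-4461/5390 (≈-0.8276)
|theta_initial|=0.5000 |theta_final|=4461/5390 (≈0.8276) -> increased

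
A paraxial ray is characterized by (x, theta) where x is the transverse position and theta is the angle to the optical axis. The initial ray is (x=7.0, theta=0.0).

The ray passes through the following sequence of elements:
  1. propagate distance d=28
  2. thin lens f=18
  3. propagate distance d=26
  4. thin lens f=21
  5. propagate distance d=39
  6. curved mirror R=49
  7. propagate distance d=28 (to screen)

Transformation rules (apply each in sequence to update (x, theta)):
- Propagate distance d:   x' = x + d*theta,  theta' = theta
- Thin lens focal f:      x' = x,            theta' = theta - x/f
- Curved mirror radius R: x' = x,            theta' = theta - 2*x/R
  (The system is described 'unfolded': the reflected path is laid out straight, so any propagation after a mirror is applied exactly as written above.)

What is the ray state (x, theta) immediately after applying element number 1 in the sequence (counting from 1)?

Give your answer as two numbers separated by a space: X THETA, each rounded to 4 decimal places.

Initial: x=7.0000 theta=0.0000
After 1 (propagate distance d=28): x=7.0000 theta=0.0000
Rounded to 4 decimal places: x = 7.0000, theta = 0.0000

Answer: 7.0000 0.0000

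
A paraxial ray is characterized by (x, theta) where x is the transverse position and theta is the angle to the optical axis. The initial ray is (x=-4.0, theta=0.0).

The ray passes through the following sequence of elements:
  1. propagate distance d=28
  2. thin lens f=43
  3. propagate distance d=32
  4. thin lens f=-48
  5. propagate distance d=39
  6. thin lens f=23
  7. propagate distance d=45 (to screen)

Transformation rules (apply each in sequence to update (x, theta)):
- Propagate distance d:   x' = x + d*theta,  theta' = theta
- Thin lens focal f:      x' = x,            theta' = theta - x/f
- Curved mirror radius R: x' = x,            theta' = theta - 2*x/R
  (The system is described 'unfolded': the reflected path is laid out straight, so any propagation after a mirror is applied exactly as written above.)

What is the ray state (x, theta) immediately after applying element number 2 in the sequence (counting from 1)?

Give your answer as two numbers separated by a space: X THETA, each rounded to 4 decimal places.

Initial: x=-4.0000 theta=0.0000
After 1 (propagate distance d=28): x=-4.0000 theta=0.0000
After 2 (thin lens f=43): x=-4.0000 theta=4/43 (≈0.0930)
Rounded to 4 decimal places: x = -4.0000, theta = 0.0930

Answer: -4.0000 0.0930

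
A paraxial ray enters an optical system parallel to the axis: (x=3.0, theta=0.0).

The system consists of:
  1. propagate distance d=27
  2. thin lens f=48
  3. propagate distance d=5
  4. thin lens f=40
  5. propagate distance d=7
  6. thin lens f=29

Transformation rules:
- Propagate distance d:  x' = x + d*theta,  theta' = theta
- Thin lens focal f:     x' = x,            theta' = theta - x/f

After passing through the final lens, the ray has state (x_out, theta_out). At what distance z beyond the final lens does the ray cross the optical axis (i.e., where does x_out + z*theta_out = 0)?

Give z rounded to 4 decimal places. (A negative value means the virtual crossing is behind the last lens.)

Initial: x=3.0000 theta=0.0000
After 1 (propagate distance d=27): x=3.0000 theta=0.0000
After 2 (thin lens f=48): x=3.0000 theta=-0.0625
After 3 (propagate distance d=5): x=2.6875 theta=-0.0625
After 4 (thin lens f=40): x=2.6875 theta=-83/640 (≈-0.1297)
After 5 (propagate distance d=7): x=1139/640 (≈1.7797) theta=-83/640 (≈-0.1297)
After 6 (thin lens f=29): x=1139/640 (≈1.7797) theta=-1773/9280 (≈-0.1911)
z_focus = -x_out/theta_out = -(1139/640)/(-1773/9280) = 33031/3546 ≈ 9.3150
Rounded to 4 decimal places: z = 9.3150

Answer: 9.3150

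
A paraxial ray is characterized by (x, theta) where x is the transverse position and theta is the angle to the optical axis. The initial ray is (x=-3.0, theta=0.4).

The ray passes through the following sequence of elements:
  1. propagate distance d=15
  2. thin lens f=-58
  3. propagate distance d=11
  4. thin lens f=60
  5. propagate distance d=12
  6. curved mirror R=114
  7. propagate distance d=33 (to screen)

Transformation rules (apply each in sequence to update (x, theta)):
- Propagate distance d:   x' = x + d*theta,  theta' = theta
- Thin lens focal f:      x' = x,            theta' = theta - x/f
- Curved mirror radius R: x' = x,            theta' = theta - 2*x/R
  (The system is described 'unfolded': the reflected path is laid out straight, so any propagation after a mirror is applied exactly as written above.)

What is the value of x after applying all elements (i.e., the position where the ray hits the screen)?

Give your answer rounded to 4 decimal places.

Initial: x=-3.0000 theta=0.4000
After 1 (propagate distance d=15): x=3.0000 theta=0.4000
After 2 (thin lens f=-58): x=3.0000 theta=131/290 (≈0.4517)
After 3 (propagate distance d=11): x=2311/290 (≈7.9690) theta=131/290 (≈0.4517)
After 4 (thin lens f=60): x=2311/290 (≈7.9690) theta=5549/17400 (≈0.3189)
After 5 (propagate distance d=12): x=8552/725 (≈11.7959) theta=5549/17400 (≈0.3189)
After 6 (curved mirror R=114): x=8552/725 (≈11.7959) theta=7403/66120 (≈0.1120)
After 7 (propagate distance d=33 (to screen)): x=1707069/110200 (≈15.4906) theta=7403/66120 (≈0.1120)
Rounded to 4 decimal places: x = 15.4906

Answer: 15.4906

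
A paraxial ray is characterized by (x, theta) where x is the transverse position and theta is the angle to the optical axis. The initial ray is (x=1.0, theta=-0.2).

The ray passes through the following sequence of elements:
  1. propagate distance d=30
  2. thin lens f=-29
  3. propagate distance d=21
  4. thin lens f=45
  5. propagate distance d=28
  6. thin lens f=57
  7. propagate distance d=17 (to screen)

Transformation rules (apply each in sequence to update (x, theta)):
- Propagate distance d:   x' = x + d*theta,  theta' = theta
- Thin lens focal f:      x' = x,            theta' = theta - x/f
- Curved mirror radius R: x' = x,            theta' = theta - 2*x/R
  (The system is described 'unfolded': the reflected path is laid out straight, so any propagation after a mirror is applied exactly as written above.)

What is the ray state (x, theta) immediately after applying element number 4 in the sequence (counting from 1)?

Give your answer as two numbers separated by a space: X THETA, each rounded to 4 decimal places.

Answer: -12.8207 -0.0875

Derivation:
Initial: x=1.0000 theta=-0.2000
After 1 (propagate distance d=30): x=-5.0000 theta=-0.2000
After 2 (thin lens f=-29): x=-5.0000 theta=-54/145 (≈-0.3724)
After 3 (propagate distance d=21): x=-1859/145 (≈-12.8207) theta=-54/145 (≈-0.3724)
After 4 (thin lens f=45): x=-1859/145 (≈-12.8207) theta=-571/6525 (≈-0.0875)
Rounded to 4 decimal places: x = -12.8207, theta = -0.0875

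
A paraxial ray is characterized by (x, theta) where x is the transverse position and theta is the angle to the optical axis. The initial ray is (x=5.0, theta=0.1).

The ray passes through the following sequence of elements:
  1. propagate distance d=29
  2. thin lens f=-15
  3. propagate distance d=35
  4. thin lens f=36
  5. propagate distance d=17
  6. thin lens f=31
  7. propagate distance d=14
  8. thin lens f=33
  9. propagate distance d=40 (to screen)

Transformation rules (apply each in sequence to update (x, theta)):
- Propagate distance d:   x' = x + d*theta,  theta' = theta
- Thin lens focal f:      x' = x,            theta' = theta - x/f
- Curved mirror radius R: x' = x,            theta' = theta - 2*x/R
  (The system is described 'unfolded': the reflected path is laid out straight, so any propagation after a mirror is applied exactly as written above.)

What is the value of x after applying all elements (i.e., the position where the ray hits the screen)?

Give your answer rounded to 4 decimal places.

Answer: -44.6152

Derivation:
Initial: x=5.0000 theta=0.1000
After 1 (propagate distance d=29): x=7.9000 theta=0.1000
After 2 (thin lens f=-15): x=7.9000 theta=47/75 (≈0.6267)
After 3 (propagate distance d=35): x=179/6 (≈29.8333) theta=47/75 (≈0.6267)
After 4 (thin lens f=36): x=179/6 (≈29.8333) theta=-1091/5400 (≈-0.2020)
After 5 (propagate distance d=17): x=142553/5400 (≈26.3987) theta=-1091/5400 (≈-0.2020)
After 6 (thin lens f=31): x=142553/5400 (≈26.3987) theta=-88187/83700 (≈-1.0536)
After 7 (propagate distance d=14): x=649969/55800 (≈11.6482) theta=-88187/83700 (≈-1.0536)
After 8 (thin lens f=33): x=649969/55800 (≈11.6482) theta=-95929/68200 (≈-1.4066)
After 9 (propagate distance d=40 (to screen)): x=-27384781/613800 (≈-44.6152) theta=-95929/68200 (≈-1.4066)
Rounded to 4 decimal places: x = -44.6152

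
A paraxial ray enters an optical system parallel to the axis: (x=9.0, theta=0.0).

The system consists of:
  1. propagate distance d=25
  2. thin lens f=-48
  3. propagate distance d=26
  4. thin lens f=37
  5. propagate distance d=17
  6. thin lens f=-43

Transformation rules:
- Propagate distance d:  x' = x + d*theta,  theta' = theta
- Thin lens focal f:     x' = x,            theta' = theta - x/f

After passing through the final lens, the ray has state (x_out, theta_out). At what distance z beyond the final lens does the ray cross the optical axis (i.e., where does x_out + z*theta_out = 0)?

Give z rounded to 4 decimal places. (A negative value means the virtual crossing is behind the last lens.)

Initial: x=9.0000 theta=0.0000
After 1 (propagate distance d=25): x=9.0000 theta=0.0000
After 2 (thin lens f=-48): x=9.0000 theta=0.1875
After 3 (propagate distance d=26): x=13.8750 theta=0.1875
After 4 (thin lens f=37): x=13.8750 theta=-0.1875
After 5 (propagate distance d=17): x=10.6875 theta=-0.1875
After 6 (thin lens f=-43): x=10.6875 theta=21/344 (≈0.0610)
z_focus = -x_out/theta_out = -(10.6875)/(21/344) = -2451/14 ≈ -175.0714
Rounded to 4 decimal places: z = -175.0714

Answer: -175.0714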